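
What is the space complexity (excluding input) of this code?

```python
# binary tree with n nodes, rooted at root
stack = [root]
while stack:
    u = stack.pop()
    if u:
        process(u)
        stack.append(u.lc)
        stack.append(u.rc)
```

Space complexity: O(n).
Auxiliary storage grows linearly with the input size n in the worst case.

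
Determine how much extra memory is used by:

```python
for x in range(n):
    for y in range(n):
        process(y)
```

Space complexity: O(1).
Only a constant amount of auxiliary storage is used; nothing grows with n.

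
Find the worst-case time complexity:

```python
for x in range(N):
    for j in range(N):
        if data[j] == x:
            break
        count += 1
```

Time complexity: O(n^2).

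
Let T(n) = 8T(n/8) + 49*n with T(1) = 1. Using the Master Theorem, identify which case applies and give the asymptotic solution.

a=8, b=8, f(n)=49*n.
log_8(8) = 1, so n^(log_b(a)) = n.
f(n) = Theta(n), so Case 2 applies.
T(n) = Theta(n log n).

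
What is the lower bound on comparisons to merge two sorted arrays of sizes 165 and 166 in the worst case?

Adversary: with |165 - 166| <= 1 the inputs can be fully interleaved so that every adjacent pair in the merged output comes from different arrays. Then each of the 330 adjacent pairs must be directly compared, or the algorithm cannot determine their relative order. Standard merge meets this bound.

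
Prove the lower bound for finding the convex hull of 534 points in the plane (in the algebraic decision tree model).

Reduction from sorting: given 534 numbers x_1,...,x_{534}, map x_i to the point (x_i, x_i^2) on the parabola y = x^2. All points are on the convex hull, and walking the hull gives them in sorted x-order. Since sorting requires Omega(n log n), so does planar convex hull.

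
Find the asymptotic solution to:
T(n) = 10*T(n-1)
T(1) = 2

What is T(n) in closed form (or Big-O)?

Each step multiplies by 10. T(n) = T(1)*10^(n-1) = 2*10^(n-1).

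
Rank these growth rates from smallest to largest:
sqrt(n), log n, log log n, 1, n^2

Ordered by growth rate: 1 < log log n < log n < sqrt(n) < n^2.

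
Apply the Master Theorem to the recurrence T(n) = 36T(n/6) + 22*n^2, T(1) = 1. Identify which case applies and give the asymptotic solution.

a=36, b=6, f(n)=22*n^2.
log_6(36) = 2, so n^(log_b(a)) = n^2.
f(n) = Theta(n^2), so Case 2 applies.
T(n) = Theta(n^2 log n).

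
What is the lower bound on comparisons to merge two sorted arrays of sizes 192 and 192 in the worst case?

Adversary: with |192 - 192| <= 1 the inputs can be fully interleaved so that every adjacent pair in the merged output comes from different arrays. Then each of the 383 adjacent pairs must be directly compared, or the algorithm cannot determine their relative order. Standard merge meets this bound.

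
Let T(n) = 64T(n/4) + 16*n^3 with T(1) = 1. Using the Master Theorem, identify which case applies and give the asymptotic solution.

a=64, b=4, f(n)=16*n^3.
log_4(64) = 3, so n^(log_b(a)) = n^3.
f(n) = Theta(n^3), so Case 2 applies.
T(n) = Theta(n^3 log n).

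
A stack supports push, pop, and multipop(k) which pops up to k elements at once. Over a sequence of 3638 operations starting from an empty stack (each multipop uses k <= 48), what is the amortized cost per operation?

Each element is pushed exactly once and popped at most once (whether by pop or as part of a multipop). So the total number of individual pops over the whole sequence is at most the number of pushes, which is at most 3638. Total work <= 2 * 3638, hence O(1) amortized per operation.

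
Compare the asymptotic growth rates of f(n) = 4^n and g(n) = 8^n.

g(n) = 8^n grows faster: (8/4)^n -> infinity since 8/4 > 1.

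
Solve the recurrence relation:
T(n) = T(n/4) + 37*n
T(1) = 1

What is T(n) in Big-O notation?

Geometric series: 37*n*(1 + 1/4 + 1/4^2 + ...) = O(n). T(n) = O(n).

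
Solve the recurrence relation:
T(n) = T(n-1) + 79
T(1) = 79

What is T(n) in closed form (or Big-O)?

Unrolling: T(n) = T(n-1) + 79 = T(n-2) + 2*79 = ... = T(1) + (n-1)*79 = 79 + (n-1)*79 = 79n.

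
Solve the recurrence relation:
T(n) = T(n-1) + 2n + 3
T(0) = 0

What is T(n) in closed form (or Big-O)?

Dominant term in sum is 2*sum(i, i=1..n) = 2*n*(n+1)/2 = O(n^2).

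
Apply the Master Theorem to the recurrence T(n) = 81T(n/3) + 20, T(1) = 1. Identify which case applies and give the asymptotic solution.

a=81, b=3, f(n)=20.
log_3(81) = 4 > 0.
Since f(n) = O(n^0) is polynomially smaller than n^4, Case 1 applies.
T(n) = Theta(n^4).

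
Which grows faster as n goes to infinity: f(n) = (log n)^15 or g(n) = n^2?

g(n) = n^2 grows faster: any positive polynomial dominates any polylog.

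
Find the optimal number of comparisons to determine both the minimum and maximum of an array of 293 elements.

Naive approach: 584 comparisons (292 for max + 292 for min).
Optimal: Compare elements in pairs first (floor(n/2) = 146 comparisons), then find max among winners and min among losers (146 comparisons each).
Total: ceil(3n/2) - 2 = 438 comparisons. An adversary argument shows this is also a lower bound.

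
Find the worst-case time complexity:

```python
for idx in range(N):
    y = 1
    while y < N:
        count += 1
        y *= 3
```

Time complexity: O(n log n).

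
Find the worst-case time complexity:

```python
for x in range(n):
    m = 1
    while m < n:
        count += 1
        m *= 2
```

Time complexity: O(n log n).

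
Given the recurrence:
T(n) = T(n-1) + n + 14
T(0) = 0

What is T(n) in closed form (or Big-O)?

Dominant term in sum is 1*sum(i, i=1..n) = 1*n*(n+1)/2 = O(n^2).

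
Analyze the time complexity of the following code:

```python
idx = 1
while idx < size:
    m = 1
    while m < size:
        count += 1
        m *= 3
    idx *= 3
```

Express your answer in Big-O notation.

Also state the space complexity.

Time complexity: O(log^2 n).
Space complexity: O(1).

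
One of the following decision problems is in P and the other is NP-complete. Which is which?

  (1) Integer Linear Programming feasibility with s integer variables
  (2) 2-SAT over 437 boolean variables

(1) is NP-complete: ILP feasibility is NP-complete (LP relaxation is in P).
(2) is P: 2-SAT is solvable in linear time via implication-graph SCCs.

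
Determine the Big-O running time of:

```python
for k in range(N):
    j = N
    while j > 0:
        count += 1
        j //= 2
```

Time complexity: O(n log n).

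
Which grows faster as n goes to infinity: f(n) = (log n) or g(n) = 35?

f(n) = (log n) grows faster: any unbounded function dominates a constant.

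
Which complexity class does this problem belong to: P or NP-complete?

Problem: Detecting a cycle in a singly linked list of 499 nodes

This problem is in P: Floyd's tortoise-and-hare runs in O(n) time, O(1) space.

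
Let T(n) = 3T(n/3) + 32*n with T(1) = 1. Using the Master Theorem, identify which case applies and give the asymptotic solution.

a=3, b=3, f(n)=32*n.
log_3(3) = 1, so n^(log_b(a)) = n.
f(n) = Theta(n), so Case 2 applies.
T(n) = Theta(n log n).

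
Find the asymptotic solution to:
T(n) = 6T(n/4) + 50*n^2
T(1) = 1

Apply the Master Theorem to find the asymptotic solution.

a=6, b=4, f(n)=50*n^2. log_4(6) = 1.292 < 2. Case 3: T(n) = O(n^2).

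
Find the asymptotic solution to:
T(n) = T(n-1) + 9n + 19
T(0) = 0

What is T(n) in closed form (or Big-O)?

Dominant term in sum is 9*sum(i, i=1..n) = 9*n*(n+1)/2 = O(n^2).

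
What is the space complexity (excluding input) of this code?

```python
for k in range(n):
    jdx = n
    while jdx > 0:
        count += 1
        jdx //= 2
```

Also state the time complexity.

Space complexity: O(1).
Only a constant amount of auxiliary storage is used; nothing grows with n.
Time complexity: O(n log n).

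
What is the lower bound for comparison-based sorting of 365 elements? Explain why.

A comparison-based sorting algorithm corresponds to a decision tree. With 365! possible permutations, the tree has 365! leaves. The height is at least log_2(365!) = Omega(n log n) by Stirling's approximation.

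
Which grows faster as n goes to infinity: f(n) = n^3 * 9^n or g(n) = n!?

g(n) = n! grows faster: by Stirling n! ~ (n/e)^n sqrt(2*pi*n); (n/e)^n eventually dominates n^3 * 9^n.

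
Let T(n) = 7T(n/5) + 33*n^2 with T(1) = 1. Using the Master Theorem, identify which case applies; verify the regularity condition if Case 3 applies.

a=7, b=5, f(n)=33*n^2.
log_5(7) = 1.209 < 2.
f(n) = Omega(n^(1.209+epsilon)) for some epsilon > 0, so Case 3 is the candidate.
Regularity: a*f(n/b) = 7*33*(n/5)^2 = (7/25)*33*n^2 <= c*f(n) with c = 7/25 < 1. Satisfied.
Case 3: T(n) = Theta(n^2).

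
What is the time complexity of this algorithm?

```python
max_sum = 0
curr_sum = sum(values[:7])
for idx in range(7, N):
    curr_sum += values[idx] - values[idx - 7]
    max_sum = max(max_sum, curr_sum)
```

Time complexity: O(n).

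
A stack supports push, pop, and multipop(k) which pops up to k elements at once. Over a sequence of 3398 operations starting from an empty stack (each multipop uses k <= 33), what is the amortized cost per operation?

Each element is pushed exactly once and popped at most once (whether by pop or as part of a multipop). So the total number of individual pops over the whole sequence is at most the number of pushes, which is at most 3398. Total work <= 2 * 3398, hence O(1) amortized per operation.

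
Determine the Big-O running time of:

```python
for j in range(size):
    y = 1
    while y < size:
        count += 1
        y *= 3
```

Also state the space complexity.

Time complexity: O(n log n).
Space complexity: O(1).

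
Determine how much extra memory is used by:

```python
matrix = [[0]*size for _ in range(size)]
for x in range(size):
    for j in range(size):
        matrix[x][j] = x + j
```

Space complexity: O(n^2).
A 2D structure of size n x n is allocated.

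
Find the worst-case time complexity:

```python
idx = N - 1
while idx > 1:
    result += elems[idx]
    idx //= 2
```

Time complexity: O(log n).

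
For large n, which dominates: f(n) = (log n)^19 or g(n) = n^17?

g(n) = n^17 grows faster: any positive polynomial dominates any polylog.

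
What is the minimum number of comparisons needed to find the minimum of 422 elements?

Finding the minimum requires 421 comparisons, identical reasoning to finding the maximum. Each comparison eliminates one candidate.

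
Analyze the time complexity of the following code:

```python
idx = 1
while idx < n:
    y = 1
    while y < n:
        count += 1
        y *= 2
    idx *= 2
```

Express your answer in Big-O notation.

Time complexity: O(log^2 n).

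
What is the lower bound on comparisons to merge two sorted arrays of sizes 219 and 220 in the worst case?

Adversary: with |219 - 220| <= 1 the inputs can be fully interleaved so that every adjacent pair in the merged output comes from different arrays. Then each of the 438 adjacent pairs must be directly compared, or the algorithm cannot determine their relative order. Standard merge meets this bound.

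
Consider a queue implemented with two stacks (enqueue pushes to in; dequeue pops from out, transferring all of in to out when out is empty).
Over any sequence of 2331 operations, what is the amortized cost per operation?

Each element is pushed to in once, popped once, pushed to out once, and popped once: 4 unit operations over its lifetime. Over 2331 operations the total work is O(2331). Amortized O(1) per enqueue/dequeue.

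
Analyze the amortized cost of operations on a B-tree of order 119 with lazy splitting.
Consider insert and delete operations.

In a B-tree of order 119, a node splits when it has 119 keys. With lazy splitting, we use potential Phi = number of full nodes + number of near-empty nodes. Each split costs O(1) but reduces potential. Between splits, at least 59 insertions must occur in that node. Amortized structural cost is O(1) per operation, plus O(log_119 n) traversal.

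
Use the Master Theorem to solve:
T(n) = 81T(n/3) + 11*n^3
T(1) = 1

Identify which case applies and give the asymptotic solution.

a=81, b=3, f(n)=11*n^3.
log_3(81) = 4 > 3.
Since f(n) = O(n^3) is polynomially smaller than n^4, Case 1 applies.
T(n) = Theta(n^4).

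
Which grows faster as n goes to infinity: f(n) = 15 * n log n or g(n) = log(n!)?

f(n) = 15 * n log n and g(n) = log(n!) are Theta of each other: Stirling: log(n!) = n log n - n + O(log n) = Theta(n log n); the constant 15 doesn't change the Theta class.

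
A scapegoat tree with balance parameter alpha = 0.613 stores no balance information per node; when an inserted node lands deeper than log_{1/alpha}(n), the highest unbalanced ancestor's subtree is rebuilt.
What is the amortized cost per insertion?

Search/insert path is O(log n). A rebuild of a subtree of size s costs O(s), but with alpha = 0.613 at least Omega(s) insertions must have occurred in that subtree since its last rebuild. Charging O(1) of the rebuild to each such insertion gives O(log n) amortized.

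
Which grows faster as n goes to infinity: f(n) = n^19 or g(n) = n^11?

f(n) = n^19 grows faster: n^19/n^11 = n^8 -> infinity.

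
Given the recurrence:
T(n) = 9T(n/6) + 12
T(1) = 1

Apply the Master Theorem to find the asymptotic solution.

a=9, b=6, f(n)=12. log_6(9) = 1.226. Case 1 of Master Theorem: T(n) = O(n^1.226).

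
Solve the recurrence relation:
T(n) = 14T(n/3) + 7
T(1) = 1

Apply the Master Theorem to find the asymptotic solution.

a=14, b=3, f(n)=7. log_3(14) = 2.402. Case 1 of Master Theorem: T(n) = O(n^2.402).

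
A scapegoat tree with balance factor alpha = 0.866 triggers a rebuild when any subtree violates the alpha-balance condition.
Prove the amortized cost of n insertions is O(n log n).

Define potential Phi = c * sum of |size(left(v)) - size(right(v))| over all nodes. An insertion at depth d costs O(d) = O(log n) and increases Phi by O(log n). When a rebuild of subtree of size s occurs, it costs O(s) but reduces Phi by Omega(s). With alpha = 0.866, between rebuilds Omega(s) insertions must occur. Amortized cost per insertion: O(log n).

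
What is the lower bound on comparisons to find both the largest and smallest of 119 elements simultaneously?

Pair elements first (floor(119/2) comparisons), then find max among winners and min among losers. Total: ceil(3*119/2) - 2 = 177 comparisons.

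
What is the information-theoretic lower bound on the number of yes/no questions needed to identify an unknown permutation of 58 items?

There are 58! = 2350561331282878571829474910515074683828862318181142924420699914240000000000000 permutations. Each yes/no question gives at most 1 bit, so at least ceil(log_2(2350561331282878571829474910515074683828862318181142924420699914240000000000000)) = 261 questions are needed.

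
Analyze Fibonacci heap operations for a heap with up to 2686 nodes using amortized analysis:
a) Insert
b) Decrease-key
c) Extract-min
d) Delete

Fibonacci heaps use lazy consolidation. Potential function Phi = t + 2m (t = number of trees, m = marked nodes).
- Insert: O(1) actual, Delta Phi = +1 (one new tree) => O(1) amortized.
- Decrease-key: with c cascading cuts, actual cost is O(c); Delta Phi <= c - 2(c-1) + 2 = 4 - c (c new trees; >= c-1 marks cleared; <= 1 new mark). Amortized O(c) + (4 - c) = O(1).
- Extract-min: O(D(n) + t) actual; consolidation drops t to <= D(n)+1, so Delta Phi pays for the t term. D(n) = O(log n) for n = 2686 => O(log n) amortized.
- Delete: decrease-key to -inf then extract-min = O(log n).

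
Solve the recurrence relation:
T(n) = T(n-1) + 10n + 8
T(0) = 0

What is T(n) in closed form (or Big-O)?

Dominant term in sum is 10*sum(i, i=1..n) = 10*n*(n+1)/2 = O(n^2).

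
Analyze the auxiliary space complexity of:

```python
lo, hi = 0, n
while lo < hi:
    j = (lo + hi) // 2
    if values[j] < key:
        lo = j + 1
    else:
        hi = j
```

Space complexity: O(1).
Only a constant amount of auxiliary storage is used; nothing grows with n.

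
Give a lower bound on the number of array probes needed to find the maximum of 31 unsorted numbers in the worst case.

Adversary: any unprobed cell could hold a value larger than everything seen so far. If fewer than 31 cells are probed, the adversary places the max in an unprobed cell. So all 31 cells must be examined; together with 31-1 comparisons this is tight.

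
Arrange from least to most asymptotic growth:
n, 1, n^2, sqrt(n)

Ordered by growth rate: 1 < sqrt(n) < n < n^2.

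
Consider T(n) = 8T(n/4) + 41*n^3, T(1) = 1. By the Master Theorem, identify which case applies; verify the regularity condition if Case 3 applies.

a=8, b=4, f(n)=41*n^3.
log_4(8) = 1.5 < 3.
f(n) = Omega(n^(1.5+epsilon)) for some epsilon > 0, so Case 3 is the candidate.
Regularity: a*f(n/b) = 8*41*(n/4)^3 = (8/64)*41*n^3 <= c*f(n) with c = 8/64 < 1. Satisfied.
Case 3: T(n) = Theta(n^3).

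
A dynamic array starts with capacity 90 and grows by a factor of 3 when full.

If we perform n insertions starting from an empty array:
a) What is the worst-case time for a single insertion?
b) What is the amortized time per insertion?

(a) Worst-case single insertion: O(n) -- when the array is full at capacity c, the resize copies all c elements, and c can be Theta(n).
(b) Resizes happen at sizes 90, 270, 810, ... Total copy cost for n insertions: 90 + 270 + ... = O(n) (geometric series with ratio 1/3). Amortized cost per insertion: O(n)/n = O(1).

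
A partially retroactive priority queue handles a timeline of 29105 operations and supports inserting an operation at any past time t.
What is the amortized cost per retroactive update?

Partially retroactive priority queues (Demaine-Iacono-Langerman) allow updates at past times with queries only at the present. With a balanced BST over the m = 29105 timeline events tracking bridges, each retroactive insert or delete is O(log m) amortized.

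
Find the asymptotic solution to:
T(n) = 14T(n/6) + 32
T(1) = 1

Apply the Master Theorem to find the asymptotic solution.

a=14, b=6, f(n)=32. log_6(14) = 1.473. Case 1 of Master Theorem: T(n) = O(n^1.473).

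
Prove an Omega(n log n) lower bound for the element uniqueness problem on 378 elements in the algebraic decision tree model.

In the algebraic decision tree model, element uniqueness on 378 elements is equivalent to determining which cell of an arrangement of C(378,2) = 71253 hyperplanes x_i = x_j contains the input point. Ben-Or's theorem shows this requires Omega(n log n).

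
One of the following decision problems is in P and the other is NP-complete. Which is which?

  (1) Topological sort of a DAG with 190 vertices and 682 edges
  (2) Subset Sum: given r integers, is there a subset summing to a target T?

(1) is P: DFS-based topological sort runs in O(V+E).
(2) is NP-complete: one of Karp's 21 NP-complete problems.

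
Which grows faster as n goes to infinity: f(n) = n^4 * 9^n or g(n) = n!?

g(n) = n! grows faster: by Stirling n! ~ (n/e)^n sqrt(2*pi*n); (n/e)^n eventually dominates n^4 * 9^n.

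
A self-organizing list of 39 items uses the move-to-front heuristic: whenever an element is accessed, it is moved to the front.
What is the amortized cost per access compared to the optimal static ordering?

With potential Phi = number of inversions between the MTF list and the optimal static list (at most C(39,2)), each access has amortized cost at most 2 * (cost under optimal static ordering). This is the move-to-front 2-competitiveness result.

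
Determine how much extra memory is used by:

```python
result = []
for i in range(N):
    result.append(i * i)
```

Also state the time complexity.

Space complexity: O(n).
Auxiliary storage grows linearly with the input size n in the worst case.
Time complexity: O(n).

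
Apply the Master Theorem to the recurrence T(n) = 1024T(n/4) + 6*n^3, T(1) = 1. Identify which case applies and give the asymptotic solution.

a=1024, b=4, f(n)=6*n^3.
log_4(1024) = 5 > 3.
Since f(n) = O(n^3) is polynomially smaller than n^5, Case 1 applies.
T(n) = Theta(n^5).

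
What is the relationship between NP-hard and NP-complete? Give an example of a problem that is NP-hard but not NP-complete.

NP-hard: at least as hard as any NP problem (but need not be in NP). NP-complete = NP-hard intersection NP. The Halting Problem is NP-hard but undecidable (not in NP). The optimization version of TSP is NP-hard but not a decision problem.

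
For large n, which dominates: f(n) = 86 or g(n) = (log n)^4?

g(n) = (log n)^4 grows faster: any unbounded function dominates a constant.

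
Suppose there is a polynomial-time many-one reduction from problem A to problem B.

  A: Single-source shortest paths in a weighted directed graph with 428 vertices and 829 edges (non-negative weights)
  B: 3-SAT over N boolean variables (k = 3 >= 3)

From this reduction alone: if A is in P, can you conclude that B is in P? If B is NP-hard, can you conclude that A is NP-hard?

A poly-time reduction A <=_p B transfers tractability DOWN (B easy => A easy) and hardness UP (A hard => B hard), not the reverse.
From A in P, the reduction alone does NOT give B in P: any problem in P trivially reduces to SAT, yet SAT is not known to be in P.
From B NP-hard, the reduction alone does NOT give A NP-hard: again, easy problems reduce to hard ones.
(Here in fact A is P and B is NP-complete.)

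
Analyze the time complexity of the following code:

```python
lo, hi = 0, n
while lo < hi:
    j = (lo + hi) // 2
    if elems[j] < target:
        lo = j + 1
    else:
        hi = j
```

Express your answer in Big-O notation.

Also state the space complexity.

Time complexity: O(log n).
Space complexity: O(1).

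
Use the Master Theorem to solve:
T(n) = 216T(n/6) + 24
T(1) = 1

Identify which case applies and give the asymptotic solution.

a=216, b=6, f(n)=24.
log_6(216) = 3 > 0.
Since f(n) = O(n^0) is polynomially smaller than n^3, Case 1 applies.
T(n) = Theta(n^3).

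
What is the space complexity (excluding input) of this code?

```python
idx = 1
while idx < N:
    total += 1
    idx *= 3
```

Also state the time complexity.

Space complexity: O(1).
Only a constant amount of auxiliary storage is used; nothing grows with n.
Time complexity: O(log n).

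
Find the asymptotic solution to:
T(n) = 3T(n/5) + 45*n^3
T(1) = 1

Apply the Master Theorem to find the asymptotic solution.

a=3, b=5, f(n)=45*n^3. log_5(3) = 0.6826 < 3. Case 3: T(n) = O(n^3).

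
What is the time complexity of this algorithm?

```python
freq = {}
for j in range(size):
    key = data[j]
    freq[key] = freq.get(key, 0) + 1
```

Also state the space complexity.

Time complexity: O(n).
Space complexity: O(n).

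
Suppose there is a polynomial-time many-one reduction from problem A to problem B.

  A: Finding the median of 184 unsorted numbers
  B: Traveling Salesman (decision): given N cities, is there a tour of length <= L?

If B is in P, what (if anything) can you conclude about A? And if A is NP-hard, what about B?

A poly-time reduction A <=_p B means any A-instance can be transformed to a B-instance in poly time.
If B is in P: compose the reduction with B's poly-time algorithm to solve A in poly time, so A is in P.
If A is NP-hard: every NP problem reduces to A, which reduces to B; composing reductions, every NP problem reduces to B, so B is NP-hard.
(Here in fact A is P and B is NP-complete.)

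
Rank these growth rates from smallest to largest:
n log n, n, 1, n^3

Ordered by growth rate: 1 < n < n log n < n^3.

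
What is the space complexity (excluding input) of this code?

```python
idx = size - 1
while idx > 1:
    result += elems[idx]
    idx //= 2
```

Space complexity: O(1).
Only a constant amount of auxiliary storage is used; nothing grows with n.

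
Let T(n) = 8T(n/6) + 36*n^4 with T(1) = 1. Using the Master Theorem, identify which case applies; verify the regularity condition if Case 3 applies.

a=8, b=6, f(n)=36*n^4.
log_6(8) = 1.161 < 4.
f(n) = Omega(n^(1.161+epsilon)) for some epsilon > 0, so Case 3 is the candidate.
Regularity: a*f(n/b) = 8*36*(n/6)^4 = (8/1296)*36*n^4 <= c*f(n) with c = 8/1296 < 1. Satisfied.
Case 3: T(n) = Theta(n^4).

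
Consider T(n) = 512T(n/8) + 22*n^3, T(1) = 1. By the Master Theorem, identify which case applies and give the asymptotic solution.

a=512, b=8, f(n)=22*n^3.
log_8(512) = 3, so n^(log_b(a)) = n^3.
f(n) = Theta(n^3), so Case 2 applies.
T(n) = Theta(n^3 log n).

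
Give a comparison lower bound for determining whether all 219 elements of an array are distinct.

In the algebraic decision-tree model, the YES region for element distinctness on 219 elements has 219! connected components (one per ordering). Ben-Or's theorem then gives a lower bound of Omega(log(n!)) = Omega(n log n).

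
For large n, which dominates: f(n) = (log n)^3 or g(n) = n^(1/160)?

g(n) = n^(1/160) grows faster: any positive power of n dominates any polylog.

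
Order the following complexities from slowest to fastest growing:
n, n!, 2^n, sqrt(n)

Ordered by growth rate: sqrt(n) < n < 2^n < n!.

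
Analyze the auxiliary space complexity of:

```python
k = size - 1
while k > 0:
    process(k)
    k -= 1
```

Space complexity: O(1).
Only a constant amount of auxiliary storage is used; nothing grows with n.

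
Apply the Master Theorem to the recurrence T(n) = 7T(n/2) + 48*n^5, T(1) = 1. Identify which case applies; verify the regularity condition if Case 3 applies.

a=7, b=2, f(n)=48*n^5.
log_2(7) = 2.807 < 5.
f(n) = Omega(n^(2.807+epsilon)) for some epsilon > 0, so Case 3 is the candidate.
Regularity: a*f(n/b) = 7*48*(n/2)^5 = (7/32)*48*n^5 <= c*f(n) with c = 7/32 < 1. Satisfied.
Case 3: T(n) = Theta(n^5).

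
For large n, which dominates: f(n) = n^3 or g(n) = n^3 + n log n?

f(n) = n^3 and g(n) = n^3 + n log n are Theta of each other: the lower-order n log n term is o(n^3); both are Theta(n^3).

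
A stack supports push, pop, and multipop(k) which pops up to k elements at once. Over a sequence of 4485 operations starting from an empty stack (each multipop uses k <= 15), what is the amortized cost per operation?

Each element is pushed exactly once and popped at most once (whether by pop or as part of a multipop). So the total number of individual pops over the whole sequence is at most the number of pushes, which is at most 4485. Total work <= 2 * 4485, hence O(1) amortized per operation.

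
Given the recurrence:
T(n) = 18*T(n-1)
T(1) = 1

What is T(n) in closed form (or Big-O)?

Each step multiplies by 18. T(n) = T(1)*18^(n-1) = 18^(n-1).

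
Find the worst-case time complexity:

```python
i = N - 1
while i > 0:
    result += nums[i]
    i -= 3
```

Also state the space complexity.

Time complexity: O(n).
Space complexity: O(1).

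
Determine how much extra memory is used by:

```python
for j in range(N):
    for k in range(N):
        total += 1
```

Space complexity: O(1).
Only a constant amount of auxiliary storage is used; nothing grows with n.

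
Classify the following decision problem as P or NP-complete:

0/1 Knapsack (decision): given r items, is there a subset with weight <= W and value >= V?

This problem is NP-complete: reduces from Subset Sum.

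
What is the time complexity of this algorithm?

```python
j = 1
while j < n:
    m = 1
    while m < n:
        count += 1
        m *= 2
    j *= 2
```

Time complexity: O(log^2 n).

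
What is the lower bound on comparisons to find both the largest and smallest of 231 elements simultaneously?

Pair elements first (floor(231/2) comparisons), then find max among winners and min among losers. Total: ceil(3*231/2) - 2 = 345 comparisons.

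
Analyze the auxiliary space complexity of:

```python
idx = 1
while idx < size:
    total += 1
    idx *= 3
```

Space complexity: O(1).
Only a constant amount of auxiliary storage is used; nothing grows with n.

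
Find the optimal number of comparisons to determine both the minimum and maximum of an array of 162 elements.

Naive approach: 322 comparisons (161 for max + 161 for min).
Optimal: Compare elements in pairs first (floor(n/2) = 81 comparisons), then find max among winners and min among losers (80 comparisons each).
Total: ceil(3n/2) - 2 = 241 comparisons. An adversary argument shows this is also a lower bound.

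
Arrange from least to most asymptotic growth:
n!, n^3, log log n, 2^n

Ordered by growth rate: log log n < n^3 < 2^n < n!.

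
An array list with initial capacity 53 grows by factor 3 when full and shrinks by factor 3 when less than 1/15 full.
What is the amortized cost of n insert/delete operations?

Using potential function Phi = |3*size - capacity|. Resizing costs are offset by potential release. Amortized O(1) per operation.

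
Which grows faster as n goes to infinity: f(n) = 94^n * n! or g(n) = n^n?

f(n) = 94^n * n! grows faster: by Stirling n! ~ sqrt(2 pi n)(n/e)^n, so 94^n n! / n^n ~ (94/e)^n sqrt(2 pi n) -> infinity since 94/e > 1.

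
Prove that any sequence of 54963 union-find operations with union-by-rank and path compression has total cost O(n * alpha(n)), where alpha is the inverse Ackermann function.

Using Tarjan's analysis with rank-based potential function. Union-by-rank keeps tree height O(log n). Path compression flattens paths during find. For n = 54963 operations, total cost is O(n * alpha(n)), effectively O(n) since alpha grows incredibly slowly.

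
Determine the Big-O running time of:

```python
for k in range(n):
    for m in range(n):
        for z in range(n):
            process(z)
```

Time complexity: O(n^3).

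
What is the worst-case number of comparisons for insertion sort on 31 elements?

Insertion sort on reverse-sorted input: 1 + 2 + ... + (31-1) = 465 comparisons.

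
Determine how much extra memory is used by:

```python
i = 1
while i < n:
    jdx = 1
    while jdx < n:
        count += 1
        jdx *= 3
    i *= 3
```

Space complexity: O(1).
Only a constant amount of auxiliary storage is used; nothing grows with n.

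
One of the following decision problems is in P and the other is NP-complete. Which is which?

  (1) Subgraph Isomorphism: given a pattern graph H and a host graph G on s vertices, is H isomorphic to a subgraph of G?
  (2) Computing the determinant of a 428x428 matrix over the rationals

(1) is NP-complete: generalizes Clique and Hamiltonian Path (pattern size is part of the input).
(2) is P: Gaussian elimination runs in O(n^3).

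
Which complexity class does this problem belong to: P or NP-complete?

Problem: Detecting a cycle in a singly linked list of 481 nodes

This problem is in P: Floyd's tortoise-and-hare runs in O(n) time, O(1) space.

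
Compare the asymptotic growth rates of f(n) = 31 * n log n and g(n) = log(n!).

f(n) = 31 * n log n and g(n) = log(n!) are Theta of each other: Stirling: log(n!) = n log n - n + O(log n) = Theta(n log n); the constant 31 doesn't change the Theta class.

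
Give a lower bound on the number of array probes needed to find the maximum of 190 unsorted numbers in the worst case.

Adversary: any unprobed cell could hold a value larger than everything seen so far. If fewer than 190 cells are probed, the adversary places the max in an unprobed cell. So all 190 cells must be examined; together with 190-1 comparisons this is tight.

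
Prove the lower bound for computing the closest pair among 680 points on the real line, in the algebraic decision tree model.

Reduction from element distinctness: given 680 reals, the closest-pair distance is 0 iff two are equal. Element distinctness has an Omega(n log n) lower bound in the algebraic decision tree model (Ben-Or). Therefore closest pair on a line also requires Omega(n log n). Sorting then a linear scan achieves this.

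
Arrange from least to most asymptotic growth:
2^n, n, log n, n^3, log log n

Ordered by growth rate: log log n < log n < n < n^3 < 2^n.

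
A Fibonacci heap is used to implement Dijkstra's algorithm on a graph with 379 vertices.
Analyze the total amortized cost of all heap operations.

Dijkstra performs 379 insert, 379 extract-min, and at most E decrease-key operations. With Fibonacci heap: insert O(1) amortized, extract-min O(log n) amortized, decrease-key O(1) amortized. Total with n = 379: O(n * 1 + n * log n + E * 1) = O(n log n + E).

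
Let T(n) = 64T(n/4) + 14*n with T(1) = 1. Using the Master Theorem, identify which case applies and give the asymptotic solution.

a=64, b=4, f(n)=14*n.
log_4(64) = 3 > 1.
Since f(n) = O(n^1) is polynomially smaller than n^3, Case 1 applies.
T(n) = Theta(n^3).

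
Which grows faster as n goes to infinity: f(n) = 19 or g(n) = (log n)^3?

g(n) = (log n)^3 grows faster: any unbounded function dominates a constant.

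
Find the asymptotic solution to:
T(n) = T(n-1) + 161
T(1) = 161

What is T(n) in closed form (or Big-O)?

Unrolling: T(n) = T(n-1) + 161 = T(n-2) + 2*161 = ... = T(1) + (n-1)*161 = 161 + (n-1)*161 = 161n.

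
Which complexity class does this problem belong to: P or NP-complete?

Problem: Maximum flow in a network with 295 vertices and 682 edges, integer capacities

This problem is in P: Edmonds-Karp / push-relabel run in polynomial time.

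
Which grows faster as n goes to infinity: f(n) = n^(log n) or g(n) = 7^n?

g(n) = 7^n grows faster: take logs: log(n^(log n)) = (log n)^2, log(7^n) = n log 7; n dominates (log n)^2.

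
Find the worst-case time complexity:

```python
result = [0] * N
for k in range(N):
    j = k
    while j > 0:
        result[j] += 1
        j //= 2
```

Time complexity: O(n log n).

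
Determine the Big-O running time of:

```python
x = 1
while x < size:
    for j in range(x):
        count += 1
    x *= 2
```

Time complexity: O(n).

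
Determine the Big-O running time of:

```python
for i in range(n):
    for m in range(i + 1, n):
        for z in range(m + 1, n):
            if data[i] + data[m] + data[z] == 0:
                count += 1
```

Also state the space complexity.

Time complexity: O(n^3).
Space complexity: O(1).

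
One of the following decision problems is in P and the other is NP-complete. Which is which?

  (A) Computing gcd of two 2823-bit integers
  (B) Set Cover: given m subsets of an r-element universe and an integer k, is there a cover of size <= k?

(A) is P: the Euclidean algorithm runs in polynomial time in the bit-length.
(B) is NP-complete: one of Karp's 21 NP-complete problems (with k part of the input).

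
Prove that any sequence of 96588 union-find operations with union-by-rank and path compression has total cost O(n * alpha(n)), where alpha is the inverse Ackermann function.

Using Tarjan's analysis with rank-based potential function. Union-by-rank keeps tree height O(log n). Path compression flattens paths during find. For n = 96588 operations, total cost is O(n * alpha(n)), effectively O(n) since alpha grows incredibly slowly.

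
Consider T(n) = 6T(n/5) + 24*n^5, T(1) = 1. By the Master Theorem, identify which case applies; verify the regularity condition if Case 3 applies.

a=6, b=5, f(n)=24*n^5.
log_5(6) = 1.113 < 5.
f(n) = Omega(n^(1.113+epsilon)) for some epsilon > 0, so Case 3 is the candidate.
Regularity: a*f(n/b) = 6*24*(n/5)^5 = (6/3125)*24*n^5 <= c*f(n) with c = 6/3125 < 1. Satisfied.
Case 3: T(n) = Theta(n^5).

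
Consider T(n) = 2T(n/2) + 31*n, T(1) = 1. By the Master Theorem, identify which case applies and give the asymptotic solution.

a=2, b=2, f(n)=31*n.
log_2(2) = 1, so n^(log_b(a)) = n.
f(n) = Theta(n), so Case 2 applies.
T(n) = Theta(n log n).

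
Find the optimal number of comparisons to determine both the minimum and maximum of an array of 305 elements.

Naive approach: 608 comparisons (304 for max + 304 for min).
Optimal: Compare elements in pairs first (floor(n/2) = 152 comparisons), then find max among winners and min among losers (152 comparisons each).
Total: ceil(3n/2) - 2 = 456 comparisons. An adversary argument shows this is also a lower bound.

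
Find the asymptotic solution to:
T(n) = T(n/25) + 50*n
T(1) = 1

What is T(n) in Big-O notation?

Geometric series: 50*n*(1 + 1/25 + 1/25^2 + ...) = O(n). T(n) = O(n).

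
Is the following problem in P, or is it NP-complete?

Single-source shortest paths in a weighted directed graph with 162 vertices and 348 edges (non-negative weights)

This problem is in P: Dijkstra's algorithm runs in O((V+E) log V).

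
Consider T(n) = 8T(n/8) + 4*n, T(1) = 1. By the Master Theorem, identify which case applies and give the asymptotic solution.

a=8, b=8, f(n)=4*n.
log_8(8) = 1, so n^(log_b(a)) = n.
f(n) = Theta(n), so Case 2 applies.
T(n) = Theta(n log n).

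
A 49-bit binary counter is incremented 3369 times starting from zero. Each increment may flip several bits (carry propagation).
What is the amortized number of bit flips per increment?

Bit i flips on every 2^i-th increment, so over 3369 increments bit i flips floor(3369/2^i) times. Summing over i: total flips < 2 * 3369. Amortized: < 2 = O(1) per increment.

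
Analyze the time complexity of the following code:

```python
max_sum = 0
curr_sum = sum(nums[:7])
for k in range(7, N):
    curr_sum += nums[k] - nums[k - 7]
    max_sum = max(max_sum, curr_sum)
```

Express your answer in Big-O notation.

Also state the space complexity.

Time complexity: O(n).
Space complexity: O(1).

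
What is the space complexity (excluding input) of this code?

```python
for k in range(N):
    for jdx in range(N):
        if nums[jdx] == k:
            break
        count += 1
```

Space complexity: O(1).
Only a constant amount of auxiliary storage is used; nothing grows with n.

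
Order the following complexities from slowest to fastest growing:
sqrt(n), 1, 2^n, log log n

Ordered by growth rate: 1 < log log n < sqrt(n) < 2^n.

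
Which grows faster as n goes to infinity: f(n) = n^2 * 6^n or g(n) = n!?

g(n) = n! grows faster: by Stirling n! ~ (n/e)^n sqrt(2*pi*n); (n/e)^n eventually dominates n^2 * 6^n.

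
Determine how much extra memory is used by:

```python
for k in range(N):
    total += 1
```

Space complexity: O(1).
Only a constant amount of auxiliary storage is used; nothing grows with n.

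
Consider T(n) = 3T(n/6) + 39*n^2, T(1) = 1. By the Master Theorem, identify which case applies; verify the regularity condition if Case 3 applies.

a=3, b=6, f(n)=39*n^2.
log_6(3) = 0.6131 < 2.
f(n) = Omega(n^(0.6131+epsilon)) for some epsilon > 0, so Case 3 is the candidate.
Regularity: a*f(n/b) = 3*39*(n/6)^2 = (3/36)*39*n^2 <= c*f(n) with c = 3/36 < 1. Satisfied.
Case 3: T(n) = Theta(n^2).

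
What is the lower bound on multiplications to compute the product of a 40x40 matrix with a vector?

A 40x40 matrix-vector product has 40 inner products of length 40. Output depends on all 40^2 = 1600 matrix entries. At least 1600 multiplications needed.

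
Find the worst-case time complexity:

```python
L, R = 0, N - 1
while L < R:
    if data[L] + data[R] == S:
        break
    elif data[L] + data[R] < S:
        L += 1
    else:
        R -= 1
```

Time complexity: O(n).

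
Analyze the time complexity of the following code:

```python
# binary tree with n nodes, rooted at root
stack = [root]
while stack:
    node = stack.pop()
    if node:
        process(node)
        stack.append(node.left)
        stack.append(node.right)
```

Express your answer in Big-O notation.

Time complexity: O(n).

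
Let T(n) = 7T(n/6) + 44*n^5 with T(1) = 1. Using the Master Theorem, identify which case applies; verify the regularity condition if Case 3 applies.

a=7, b=6, f(n)=44*n^5.
log_6(7) = 1.086 < 5.
f(n) = Omega(n^(1.086+epsilon)) for some epsilon > 0, so Case 3 is the candidate.
Regularity: a*f(n/b) = 7*44*(n/6)^5 = (7/7776)*44*n^5 <= c*f(n) with c = 7/7776 < 1. Satisfied.
Case 3: T(n) = Theta(n^5).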